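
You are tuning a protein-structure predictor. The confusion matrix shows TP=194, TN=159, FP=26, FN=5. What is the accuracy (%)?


Accuracy = (TP+TN)/(TP+TN+FP+FN)
= (194+159)/(384)
= 353/384 = 91.93%

91.93%


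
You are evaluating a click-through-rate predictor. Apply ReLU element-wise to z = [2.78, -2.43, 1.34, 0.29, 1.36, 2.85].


ReLU(2.78) = max(0, 2.78) = 2.78
ReLU(-2.43) = max(0, -2.43) = 0.0
ReLU(1.34) = max(0, 1.34) = 1.34
ReLU(0.29) = max(0, 0.29) = 0.29
ReLU(1.36) = max(0, 1.36) = 1.36
ReLU(2.85) = max(0, 2.85) = 2.85
result = [2.78, 0.0, 1.34, 0.29, 1.36, 2.85]

[2.78, 0.0, 1.34, 0.29, 1.36, 2.85]


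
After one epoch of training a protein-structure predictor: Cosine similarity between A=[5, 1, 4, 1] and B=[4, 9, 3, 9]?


A·B = 5·4 + 1·9 + 4·3 + 1·9 = 50
‖A‖ = √43 = 6.5574, ‖B‖ = √187 = 13.6748
cos = 50/(√43·√187) = 50/√8041 = 0.5576

0.5576


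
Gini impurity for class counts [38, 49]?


Probabilities: [38/87, 49/87] ≈ [0.4368, 0.5632]
Σpᵢ² = (1444 + 2401)/87² = 3845/7569
Gini = 1 - Σpᵢ² = 1 - 3845/7569 = 0.492

0.492


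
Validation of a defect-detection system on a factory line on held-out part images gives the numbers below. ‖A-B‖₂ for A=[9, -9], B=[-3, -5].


d = √((9+ 3)² + (-9+ 5)²)
  = √(144 + 16)
  = √160 = 12.6491

12.6491


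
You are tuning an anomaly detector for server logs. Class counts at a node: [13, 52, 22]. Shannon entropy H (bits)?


Probabilities: [13/87, 52/87, 22/87] ≈ [0.1494, 0.5977, 0.2529]
H = -((13/87)·log₂(13/87) + (52/87)·log₂(52/87) + (22/87)·log₂(22/87))
  = 1.3552 bits

1.3552 bits


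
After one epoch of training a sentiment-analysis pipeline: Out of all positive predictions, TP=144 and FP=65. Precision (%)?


Precision = TP/(TP+FP)
= 144/(144+65)
= 144/209 = 68.9%

68.9%


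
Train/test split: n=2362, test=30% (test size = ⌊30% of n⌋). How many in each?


Test = ⌊2362·30/100⌋ = 708
Train = 2362 - 708 = 1654

Train: 1654, Test: 708


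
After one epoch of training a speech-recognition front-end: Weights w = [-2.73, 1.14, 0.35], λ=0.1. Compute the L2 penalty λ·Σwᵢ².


‖w‖₂² = (-2.73)² + (1.14)² + (0.35)²
     = 7.4529 + 1.2996 + 0.1225
     = 8.875
λ·‖w‖₂² = 0.1·8.875 = 0.8875

0.8875


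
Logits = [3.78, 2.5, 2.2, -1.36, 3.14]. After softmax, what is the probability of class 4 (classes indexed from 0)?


Exponentials: e^3.78=43.816, e^2.5=12.1825, e^2.2=9.025, e^-1.36=0.2567, e^3.14=23.1039
Sum = 88.3841
Softmax = [0.4957, 0.1378, 0.1021, 0.0029, 0.2614]
p[4] = 23.1039/88.3841 = 0.2614

0.2614


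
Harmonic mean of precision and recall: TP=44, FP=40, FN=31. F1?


Precision = 44/84 = 0.5238
Recall = 44/75 = 0.5867
F1 = 2·P·R/(P+R) = 2·TP/(2·TP+FP+FN) = 88/(88+40+31) = 88/159 = 0.5535

0.5535


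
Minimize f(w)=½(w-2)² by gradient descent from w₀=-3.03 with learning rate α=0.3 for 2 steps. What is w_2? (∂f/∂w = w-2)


step 1: grad = -3.03-2 = -5.03; w = -3.03 - 0.3·(-5.03) = -1.521
step 2: grad = -1.521-2 = -3.521; w = -1.521 - 0.3·(-3.521) = -0.4647

-0.4647


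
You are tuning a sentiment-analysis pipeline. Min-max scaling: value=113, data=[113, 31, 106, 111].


min=31, max=113
(113-31)/(113-31) = 82/82 = 1.0

1.0


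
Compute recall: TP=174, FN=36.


Recall = TP/(TP+FN)
= 174/(174+36)
= 174/210 = 82.86%

82.86%


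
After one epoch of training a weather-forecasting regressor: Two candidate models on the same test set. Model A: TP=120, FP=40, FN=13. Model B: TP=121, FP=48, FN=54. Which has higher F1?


Model A: P=120/160=0.75, R=120/133=0.9023, F1=2PR/(P+R)=2TP/(2TP+FP+FN)=240/293=0.8191
Model B: P=121/169=0.716, R=121/175=0.6914, F1=2PR/(P+R)=2TP/(2TP+FP+FN)=242/344=0.7035
0.8191 > 0.7035 → Model A

Model A


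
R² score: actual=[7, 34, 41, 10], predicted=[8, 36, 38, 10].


ȳ = 23
SS_res = Σ(y-ŷ)² = 14
SS_tot = Σ(y-ȳ)² = 870
R² = 1 - SS_res/SS_tot = 1 - 0.0161 = 0.9839

0.9839


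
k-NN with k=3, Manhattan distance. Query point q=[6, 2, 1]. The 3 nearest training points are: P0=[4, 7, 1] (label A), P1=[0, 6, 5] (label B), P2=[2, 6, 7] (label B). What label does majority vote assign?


d(q,P0) = 7  (label A)
d(q,P1) = 14  (label B)
d(q,P2) = 14  (label B)
Votes: A=1, B=2
Majority → B

B


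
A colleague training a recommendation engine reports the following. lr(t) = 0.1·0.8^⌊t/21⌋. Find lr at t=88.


n_drops = ⌊88/21⌋ = 4
lr = 0.1·0.8^4 = 0.1·0.4096 = 0.04096

0.04096


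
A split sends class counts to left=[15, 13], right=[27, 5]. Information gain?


Parent = [42, 18], H_parent = 0.8813
H_left = 0.9963 (n=28), H_right = 0.6253 (n=32)
H_children = (28/60)·0.9963 + (32/60)·0.6253 = 0.7984
IG = 0.8813 - 0.7984 = 0.0829

0.0829


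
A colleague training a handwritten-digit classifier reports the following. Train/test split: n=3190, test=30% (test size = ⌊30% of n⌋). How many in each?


Test = ⌊3190·30/100⌋ = 957
Train = 3190 - 957 = 2233

Train: 2233, Test: 957


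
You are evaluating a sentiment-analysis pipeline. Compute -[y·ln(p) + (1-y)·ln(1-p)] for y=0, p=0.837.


BCE = -[y·ln(p) + (1-y)·ln(1-p)]
= -0 - 1·ln(1-0.837)
= -ln(0.163) = 1.814

1.814


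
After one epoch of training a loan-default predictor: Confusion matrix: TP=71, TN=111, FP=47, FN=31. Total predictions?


Total = TP + TN + FP + FN
= 71 + 111 + 47 + 31
= 260
(Predicted positive: 118, predicted negative: 142)

260


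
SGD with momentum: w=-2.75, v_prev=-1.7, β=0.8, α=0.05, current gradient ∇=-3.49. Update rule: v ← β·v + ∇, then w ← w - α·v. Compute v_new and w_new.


v_new = 0.8·-1.7 - 3.49 = -1.36 - 3.49 = -4.85
w_new = -2.75 - 0.05·-4.85 = -2.75 + 0.2425 = -2.5075

v_new=-4.85, w_new=-2.5075


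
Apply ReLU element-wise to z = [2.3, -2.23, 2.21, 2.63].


ReLU(2.3) = max(0, 2.3) = 2.3
ReLU(-2.23) = max(0, -2.23) = 0.0
ReLU(2.21) = max(0, 2.21) = 2.21
ReLU(2.63) = max(0, 2.63) = 2.63
result = [2.3, 0.0, 2.21, 2.63]

[2.3, 0.0, 2.21, 2.63]


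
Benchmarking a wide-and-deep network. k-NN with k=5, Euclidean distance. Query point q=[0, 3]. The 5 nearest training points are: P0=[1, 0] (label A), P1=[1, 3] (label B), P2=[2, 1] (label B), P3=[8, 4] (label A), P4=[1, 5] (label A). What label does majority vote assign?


d(q,P0) = 3.1623  (label A)
d(q,P1) = 1.0  (label B)
d(q,P2) = 2.8284  (label B)
d(q,P3) = 8.0623  (label A)
d(q,P4) = 2.2361  (label A)
Votes: A=3, B=2
Majority → A

A


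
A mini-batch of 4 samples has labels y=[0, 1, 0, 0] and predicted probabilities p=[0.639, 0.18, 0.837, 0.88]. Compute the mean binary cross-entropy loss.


L[0] = -ln(1-0.639) = -ln(0.361) = 1.0189
L[1] = -ln(0.18) = 1.7148
L[2] = -ln(1-0.837) = -ln(0.163) = 1.814
L[3] = -ln(1-0.88) = -ln(0.12) = 2.1203
mean = (1.0189 + 1.7148 + 1.814 + 2.1203)/4 = 1.667

1.667


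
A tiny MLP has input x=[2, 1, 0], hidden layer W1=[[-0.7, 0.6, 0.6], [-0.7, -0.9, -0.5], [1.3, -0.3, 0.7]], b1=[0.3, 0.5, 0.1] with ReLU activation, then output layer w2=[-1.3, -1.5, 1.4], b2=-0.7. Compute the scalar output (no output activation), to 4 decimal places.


z1[0] = (-0.7)·(2) + (0.6)·(1) + (0.6)·(0) + 0.3 = -0.5
z1[1] = (-0.7)·(2) + (-0.9)·(1) + (-0.5)·(0) + 0.5 = -1.8
z1[2] = (1.3)·(2) + (-0.3)·(1) + (0.7)·(0) + 0.1 = 2.4
h = ReLU(z1) = [0.0, 0.0, 2.4]
output = (-1.3)·(0.0) + (-1.5)·(0.0) + (1.4)·(2.4) - 0.7 = 2.66

2.66


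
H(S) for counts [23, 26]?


Probabilities: [23/49, 26/49] ≈ [0.4694, 0.5306]
H = -((23/49)·log₂(23/49) + (26/49)·log₂(26/49))
  = 0.9973 bits

0.9973 bits


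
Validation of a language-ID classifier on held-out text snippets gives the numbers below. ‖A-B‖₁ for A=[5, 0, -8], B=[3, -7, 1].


d = |5-3| + |0+ 7| + |-8-1|
  = 2 + 7 + 9
  = 18

18


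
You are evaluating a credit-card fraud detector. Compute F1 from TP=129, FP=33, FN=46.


Precision = 129/162 = 0.7963
Recall = 129/175 = 0.7371
F1 = 2·P·R/(P+R) = 2·TP/(2·TP+FP+FN) = 258/(258+33+46) = 258/337 = 0.7656

0.7656


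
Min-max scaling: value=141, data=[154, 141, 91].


min=91, max=154
(141-91)/(154-91) = 50/63 = 0.7937

0.7937


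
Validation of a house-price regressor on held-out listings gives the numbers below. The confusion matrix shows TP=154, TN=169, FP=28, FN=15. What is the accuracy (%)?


Accuracy = (TP+TN)/(TP+TN+FP+FN)
= (154+169)/(366)
= 323/366 = 88.25%

88.25%


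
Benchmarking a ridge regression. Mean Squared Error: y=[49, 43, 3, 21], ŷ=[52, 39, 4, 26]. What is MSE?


Squared errors: (49-52)²=9, (43-39)²=16, (3-4)²=1, (21-26)²=25
Sum = 51
MSE = 51/4 = 51/4

51/4


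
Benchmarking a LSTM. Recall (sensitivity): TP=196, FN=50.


Recall = TP/(TP+FN)
= 196/(196+50)
= 196/246 = 79.67%

79.67%


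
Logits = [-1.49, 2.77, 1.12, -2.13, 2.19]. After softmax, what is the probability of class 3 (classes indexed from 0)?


Exponentials: e^-1.49=0.2254, e^2.77=15.9586, e^1.12=3.0649, e^-2.13=0.1188, e^2.19=8.9352
Sum = 28.3029
Softmax = [0.008, 0.5639, 0.1083, 0.0042, 0.3157]
p[3] = 0.1188/28.3029 = 0.0042

0.0042


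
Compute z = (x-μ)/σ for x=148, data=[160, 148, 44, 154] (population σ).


μ = 126.5, σ = 47.82
z = (148 - 126.5)/47.82 = 0.4496

0.4496


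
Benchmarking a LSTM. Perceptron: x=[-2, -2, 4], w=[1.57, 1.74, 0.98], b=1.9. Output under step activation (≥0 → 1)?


z = (-2)·(1.57) + (-2)·(1.74) + (4)·(0.98) + 1.9
  = -0.8
step(z) = 0 (z<0)

0


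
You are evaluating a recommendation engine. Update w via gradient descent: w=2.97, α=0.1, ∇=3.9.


w_new = w - α·∇
= 2.97 - 0.1·3.9
= 2.97 - 0.39
= 2.58

2.58


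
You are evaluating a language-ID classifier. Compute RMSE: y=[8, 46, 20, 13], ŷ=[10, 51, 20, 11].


MSE = 33/4 = 8.25
RMSE = √(33/4) = 2.8723

2.8723


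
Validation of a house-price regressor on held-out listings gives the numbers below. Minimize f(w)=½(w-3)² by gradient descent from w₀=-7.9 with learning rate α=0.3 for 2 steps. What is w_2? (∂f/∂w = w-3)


step 1: grad = -7.9-3 = -10.9; w = -7.9 - 0.3·(-10.9) = -4.63
step 2: grad = -4.63-3 = -7.63; w = -4.63 - 0.3·(-7.63) = -2.341

-2.341


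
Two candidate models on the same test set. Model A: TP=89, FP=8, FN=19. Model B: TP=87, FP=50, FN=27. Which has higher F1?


Model A: P=89/97=0.9175, R=89/108=0.8241, F1=2PR/(P+R)=2TP/(2TP+FP+FN)=178/205=0.8683
Model B: P=87/137=0.635, R=87/114=0.7632, F1=2PR/(P+R)=2TP/(2TP+FP+FN)=174/251=0.6932
0.8683 > 0.6932 → Model A

Model A


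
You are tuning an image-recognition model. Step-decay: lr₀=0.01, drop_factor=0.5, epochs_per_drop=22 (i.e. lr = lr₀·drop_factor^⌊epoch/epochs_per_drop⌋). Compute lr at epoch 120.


n_drops = ⌊120/22⌋ = 5
lr = 0.01·0.5^5 = 0.01·0.03125 = 0.0003125

0.0003125


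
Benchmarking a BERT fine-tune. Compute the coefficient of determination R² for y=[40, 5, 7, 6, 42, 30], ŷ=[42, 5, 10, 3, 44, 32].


ȳ = 21.6667
SS_res = Σ(y-ŷ)² = 30
SS_tot = Σ(y-ȳ)² = 1557.33
R² = 1 - SS_res/SS_tot = 1 - 0.0193 = 0.9807

0.9807


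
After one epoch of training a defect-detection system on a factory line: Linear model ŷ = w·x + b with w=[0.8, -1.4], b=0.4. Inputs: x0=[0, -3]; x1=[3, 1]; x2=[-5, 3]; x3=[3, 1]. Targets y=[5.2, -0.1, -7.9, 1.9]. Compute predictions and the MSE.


ŷ0 = (0.8)·(0) + (-1.4)·(-3) + 0.4 = 4.6
ŷ1 = (0.8)·(3) + (-1.4)·(1) + 0.4 = 1.4
ŷ2 = (0.8)·(-5) + (-1.4)·(3) + 0.4 = -7.8
ŷ3 = (0.8)·(3) + (-1.4)·(1) + 0.4 = 1.4
errors² = [0.36, 2.25, 0.01, 0.25]
MSE = 2.8700/4 = 0.7175

0.7175


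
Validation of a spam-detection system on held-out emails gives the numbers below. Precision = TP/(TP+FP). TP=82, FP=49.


Precision = TP/(TP+FP)
= 82/(82+49)
= 82/131 = 62.6%

62.6%


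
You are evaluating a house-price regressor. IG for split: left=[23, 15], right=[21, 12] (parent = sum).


Parent = [44, 27], H_parent = 0.9582
H_left = 0.9678 (n=38), H_right = 0.9457 (n=33)
H_children = (38/71)·0.9678 + (33/71)·0.9457 = 0.9575
IG = 0.9582 - 0.9575 = 0.0007

0.0007


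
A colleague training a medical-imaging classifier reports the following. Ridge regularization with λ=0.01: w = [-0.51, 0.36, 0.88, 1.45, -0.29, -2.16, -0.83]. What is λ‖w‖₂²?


‖w‖₂² = (-0.51)² + (0.36)² + (0.88)² + (1.45)² + (-0.29)² + (-2.16)² + (-0.83)²
     = 0.2601 + 0.1296 + 0.7744 + 2.1025 + 0.0841 + 4.6656 + 0.6889
     = 8.7052
λ·‖w‖₂² = 0.01·8.7052 = 0.087052

0.087052


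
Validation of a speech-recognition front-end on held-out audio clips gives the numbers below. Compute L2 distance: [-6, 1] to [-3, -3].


d = √((-6+ 3)² + (1+ 3)²)
  = √(9 + 16)
  = √25 = 5.0

5.0


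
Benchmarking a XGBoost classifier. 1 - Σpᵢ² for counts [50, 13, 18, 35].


Probabilities: [50/116, 13/116, 18/116, 35/116] ≈ [0.431, 0.1121, 0.1552, 0.3017]
Σpᵢ² = (2500 + 169 + 324 + 1225)/116² = 4218/13456
Gini = 1 - Σpᵢ² = 1 - 4218/13456 = 0.6865

0.6865


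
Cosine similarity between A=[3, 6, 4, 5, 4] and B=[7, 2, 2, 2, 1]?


A·B = 3·7 + 6·2 + 4·2 + 5·2 + 4·1 = 55
‖A‖ = √102 = 10.0995, ‖B‖ = √62 = 7.874
cos = 55/(√102·√62) = 55/√6324 = 0.6916

0.6916


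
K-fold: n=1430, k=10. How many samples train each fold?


Fold size = 1430/10 = 143
Training per fold = 1430 - 143 = 1287

1287


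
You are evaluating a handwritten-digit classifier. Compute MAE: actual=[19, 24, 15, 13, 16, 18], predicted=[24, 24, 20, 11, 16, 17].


Absolute errors: |19-24|=5, |24-24|=0, |15-20|=5, |13-11|=2, |16-16|=0, |18-17|=1
Sum = 13
MAE = 13/6 = 13/6

13/6


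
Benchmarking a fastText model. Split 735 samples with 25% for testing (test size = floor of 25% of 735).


Test = ⌊735·25/100⌋ = 183
Train = 735 - 183 = 552

Train: 552, Test: 183


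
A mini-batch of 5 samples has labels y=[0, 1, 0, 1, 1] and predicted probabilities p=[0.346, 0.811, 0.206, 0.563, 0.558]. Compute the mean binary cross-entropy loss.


L[0] = -ln(1-0.346) = -ln(0.654) = 0.4246
L[1] = -ln(0.811) = 0.2095
L[2] = -ln(1-0.206) = -ln(0.794) = 0.2307
L[3] = -ln(0.563) = 0.5745
L[4] = -ln(0.558) = 0.5834
mean = (0.4246 + 0.2095 + 0.2307 + 0.5745 + 0.5834)/5 = 0.4045

0.4045


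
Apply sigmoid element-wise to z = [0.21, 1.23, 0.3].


σ(0.21) = 1/(1+e^-0.21) = 0.5523
σ(1.23) = 1/(1+e^-1.23) = 0.7738
σ(0.3) = 1/(1+e^-0.3) = 0.5744
result = [0.5523, 0.7738, 0.5744]

[0.5523, 0.7738, 0.5744]


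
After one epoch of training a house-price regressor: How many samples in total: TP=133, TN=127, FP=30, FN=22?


Total = TP + TN + FP + FN
= 133 + 127 + 30 + 22
= 312
(Predicted positive: 163, predicted negative: 149)

312


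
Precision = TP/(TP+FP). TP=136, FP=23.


Precision = TP/(TP+FP)
= 136/(136+23)
= 136/159 = 85.53%

85.53%


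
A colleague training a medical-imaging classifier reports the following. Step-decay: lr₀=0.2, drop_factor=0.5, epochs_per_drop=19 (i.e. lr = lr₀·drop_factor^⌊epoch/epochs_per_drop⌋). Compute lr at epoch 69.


n_drops = ⌊69/19⌋ = 3
lr = 0.2·0.5^3 = 0.2·0.125 = 0.025

0.025


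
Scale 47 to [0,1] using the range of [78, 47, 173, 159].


min=47, max=173
(47-47)/(173-47) = 0/126 = 0.0

0.0


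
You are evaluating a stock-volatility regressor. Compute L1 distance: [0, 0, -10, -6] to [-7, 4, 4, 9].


d = |0+ 7| + |0-4| + |-10-4| + |-6-9|
  = 7 + 4 + 14 + 15
  = 40

40


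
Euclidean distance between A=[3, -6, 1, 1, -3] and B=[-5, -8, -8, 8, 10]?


d = √((3+ 5)² + (-6+ 8)² + (1+ 8)² + (1-8)² + (-3-10)²)
  = √(64 + 4 + 81 + 49 + 169)
  = √367 = 19.1572

19.1572


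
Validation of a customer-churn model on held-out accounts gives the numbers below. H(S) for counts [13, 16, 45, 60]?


Probabilities: [13/134, 16/134, 45/134, 60/134] ≈ [0.097, 0.1194, 0.3358, 0.4478]
H = -((13/134)·log₂(13/134) + (16/134)·log₂(16/134) + (45/134)·log₂(45/134) + (60/134)·log₂(60/134))
  = 1.7403 bits

1.7403 bits


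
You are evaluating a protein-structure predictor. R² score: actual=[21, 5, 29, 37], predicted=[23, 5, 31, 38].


ȳ = 23
SS_res = Σ(y-ŷ)² = 9
SS_tot = Σ(y-ȳ)² = 560
R² = 1 - SS_res/SS_tot = 1 - 0.0161 = 0.9839

0.9839


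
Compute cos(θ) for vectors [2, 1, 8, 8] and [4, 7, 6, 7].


A·B = 2·4 + 1·7 + 8·6 + 8·7 = 119
‖A‖ = √133 = 11.5326, ‖B‖ = √150 = 12.2474
cos = 119/(√133·√150) = 119/√19950 = 0.8425

0.8425


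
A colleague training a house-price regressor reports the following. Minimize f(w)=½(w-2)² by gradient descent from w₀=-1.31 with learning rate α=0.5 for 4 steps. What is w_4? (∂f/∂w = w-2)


step 1: grad = -1.31-2 = -3.31; w = -1.31 - 0.5·(-3.31) = 0.345
step 2: grad = 0.345-2 = -1.655; w = 0.345 - 0.5·(-1.655) = 1.1725
step 3: grad = 1.1725-2 = -0.8275; w = 1.1725 - 0.5·(-0.8275) = 1.58625
step 4: grad = 1.58625-2 = -0.41375; w = 1.58625 - 0.5·(-0.41375) = 1.793125

1.793125


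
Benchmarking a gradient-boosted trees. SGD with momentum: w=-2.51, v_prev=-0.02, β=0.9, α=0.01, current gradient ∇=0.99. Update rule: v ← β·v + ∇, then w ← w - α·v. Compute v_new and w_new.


v_new = 0.9·-0.02 + 0.99 = -0.018 + 0.99 = 0.972
w_new = -2.51 - 0.01·0.972 = -2.51 - 0.00972 = -2.51972

v_new=0.972, w_new=-2.51972


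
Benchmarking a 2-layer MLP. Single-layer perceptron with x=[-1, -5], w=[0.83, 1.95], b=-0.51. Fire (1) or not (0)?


z = (-1)·(0.83) + (-5)·(1.95) - 0.51
  = -11.09
step(z) = 0 (z<0)

0


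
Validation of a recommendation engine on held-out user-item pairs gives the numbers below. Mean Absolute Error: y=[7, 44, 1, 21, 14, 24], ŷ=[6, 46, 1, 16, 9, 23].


Absolute errors: |7-6|=1, |44-46|=2, |1-1|=0, |21-16|=5, |14-9|=5, |24-23|=1
Sum = 14
MAE = 14/6 = 7/3

7/3


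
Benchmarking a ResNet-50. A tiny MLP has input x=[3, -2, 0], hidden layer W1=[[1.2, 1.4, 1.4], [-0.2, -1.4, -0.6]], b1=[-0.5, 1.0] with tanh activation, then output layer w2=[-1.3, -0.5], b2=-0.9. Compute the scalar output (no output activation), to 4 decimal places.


z1[0] = (1.2)·(3) + (1.4)·(-2) + (1.4)·(0) - 0.5 = 0.3
z1[1] = (-0.2)·(3) + (-1.4)·(-2) + (-0.6)·(0) + 1.0 = 3.2
h = tanh(z1) = [0.2913, 0.9967]
output = (-1.3)·(0.2913) + (-0.5)·(0.9967) - 0.9 = -1.777

-1.777


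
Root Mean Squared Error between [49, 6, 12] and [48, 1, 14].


MSE = 30/3 = 10
RMSE = √(30/3) = 3.1623

3.1623


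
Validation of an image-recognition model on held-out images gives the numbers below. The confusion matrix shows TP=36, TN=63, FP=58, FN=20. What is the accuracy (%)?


Accuracy = (TP+TN)/(TP+TN+FP+FN)
= (36+63)/(177)
= 99/177 = 55.93%

55.93%


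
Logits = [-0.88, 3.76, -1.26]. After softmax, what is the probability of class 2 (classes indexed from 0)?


Exponentials: e^-0.88=0.4148, e^3.76=42.9484, e^-1.26=0.2837
Sum = 43.6469
Softmax = [0.0095, 0.984, 0.0065]
p[2] = 0.2837/43.6469 = 0.0065

0.0065


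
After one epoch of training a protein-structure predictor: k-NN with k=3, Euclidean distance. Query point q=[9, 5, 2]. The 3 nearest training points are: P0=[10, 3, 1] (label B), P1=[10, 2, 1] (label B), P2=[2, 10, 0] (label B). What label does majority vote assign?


d(q,P0) = 2.4495  (label B)
d(q,P1) = 3.3166  (label B)
d(q,P2) = 8.8318  (label B)
Votes: A=0, B=3
Majority → B

B


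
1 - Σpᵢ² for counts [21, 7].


Probabilities: [21/28, 7/28] ≈ [0.75, 0.25]
Σpᵢ² = (441 + 49)/28² = 490/784
Gini = 1 - Σpᵢ² = 1 - 490/784 = 0.375

0.375


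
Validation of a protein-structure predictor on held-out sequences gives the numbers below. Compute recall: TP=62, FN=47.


Recall = TP/(TP+FN)
= 62/(62+47)
= 62/109 = 56.88%

56.88%


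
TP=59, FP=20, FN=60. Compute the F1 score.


Precision = 59/79 = 0.7468
Recall = 59/119 = 0.4958
F1 = 2·P·R/(P+R) = 2·TP/(2·TP+FP+FN) = 118/(118+20+60) = 118/198 = 0.596

0.596


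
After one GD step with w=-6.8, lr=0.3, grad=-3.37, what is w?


w_new = w - α·∇
= -6.8 - 0.3·-3.37
= -6.8 + 1.011
= -5.789

-5.789


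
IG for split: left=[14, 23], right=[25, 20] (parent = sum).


Parent = [39, 43], H_parent = 0.9983
H_left = 0.9569 (n=37), H_right = 0.9911 (n=45)
H_children = (37/82)·0.9569 + (45/82)·0.9911 = 0.9757
IG = 0.9983 - 0.9757 = 0.0226

0.0226


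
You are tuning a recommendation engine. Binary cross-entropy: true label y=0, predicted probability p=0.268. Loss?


BCE = -[y·ln(p) + (1-y)·ln(1-p)]
= -0 - 1·ln(1-0.268)
= -ln(0.732) = 0.312

0.312


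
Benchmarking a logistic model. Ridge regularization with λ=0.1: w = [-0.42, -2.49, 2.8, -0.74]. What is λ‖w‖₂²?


‖w‖₂² = (-0.42)² + (-2.49)² + (2.8)² + (-0.74)²
     = 0.1764 + 6.2001 + 7.84 + 0.5476
     = 14.7641
λ·‖w‖₂² = 0.1·14.7641 = 1.47641

1.47641


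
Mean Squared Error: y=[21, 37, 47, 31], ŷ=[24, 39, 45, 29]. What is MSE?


Squared errors: (21-24)²=9, (37-39)²=4, (47-45)²=4, (31-29)²=4
Sum = 21
MSE = 21/4 = 21/4

21/4


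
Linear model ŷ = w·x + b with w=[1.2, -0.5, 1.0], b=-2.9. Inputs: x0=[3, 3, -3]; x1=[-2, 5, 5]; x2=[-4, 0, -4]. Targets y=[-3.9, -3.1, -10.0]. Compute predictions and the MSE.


ŷ0 = (1.2)·(3) + (-0.5)·(3) + (1.0)·(-3) - 2.9 = -3.8
ŷ1 = (1.2)·(-2) + (-0.5)·(5) + (1.0)·(5) - 2.9 = -2.8
ŷ2 = (1.2)·(-4) + (-0.5)·(0) + (1.0)·(-4) - 2.9 = -11.7
errors² = [0.01, 0.09, 2.89]
MSE = 2.9900/3 = 0.9967

0.9967


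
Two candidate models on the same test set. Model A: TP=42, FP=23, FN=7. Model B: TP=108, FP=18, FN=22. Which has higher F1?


Model A: P=42/65=0.6462, R=42/49=0.8571, F1=2PR/(P+R)=2TP/(2TP+FP+FN)=84/114=0.7368
Model B: P=108/126=0.8571, R=108/130=0.8308, F1=2PR/(P+R)=2TP/(2TP+FP+FN)=216/256=0.8438
0.7368 < 0.8438 → Model B

Model B


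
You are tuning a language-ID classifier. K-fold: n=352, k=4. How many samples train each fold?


Fold size = 352/4 = 88
Training per fold = 352 - 88 = 264

264


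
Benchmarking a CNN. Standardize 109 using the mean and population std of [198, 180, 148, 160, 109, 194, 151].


μ = 162.8571, σ = 28.7075
z = (109 - 162.8571)/28.7075 = -1.8761

-1.8761


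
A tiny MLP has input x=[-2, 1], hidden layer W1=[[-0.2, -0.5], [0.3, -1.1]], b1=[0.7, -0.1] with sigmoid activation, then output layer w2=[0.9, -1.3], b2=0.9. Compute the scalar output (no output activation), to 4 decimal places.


z1[0] = (-0.2)·(-2) + (-0.5)·(1) + 0.7 = 0.6
z1[1] = (0.3)·(-2) + (-1.1)·(1) - 0.1 = -1.8
h = sigmoid(z1) = [0.6457, 0.1419]
output = (0.9)·(0.6457) + (-1.3)·(0.1419) + 0.9 = 1.2967

1.2967


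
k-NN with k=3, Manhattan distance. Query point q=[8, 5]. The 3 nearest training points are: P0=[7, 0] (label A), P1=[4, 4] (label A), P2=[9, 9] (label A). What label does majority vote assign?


d(q,P0) = 6  (label A)
d(q,P1) = 5  (label A)
d(q,P2) = 5  (label A)
Votes: A=3, B=0
Majority → A

A


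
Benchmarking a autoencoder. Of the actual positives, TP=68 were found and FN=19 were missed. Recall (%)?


Recall = TP/(TP+FN)
= 68/(68+19)
= 68/87 = 78.16%

78.16%


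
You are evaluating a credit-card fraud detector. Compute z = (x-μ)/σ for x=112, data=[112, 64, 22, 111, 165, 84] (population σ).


μ = 93, σ = 44.4072
z = (112 - 93)/44.4072 = 0.4279

0.4279


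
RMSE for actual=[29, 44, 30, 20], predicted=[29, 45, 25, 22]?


MSE = 30/4 = 7.5
RMSE = √(30/4) = 2.7386

2.7386


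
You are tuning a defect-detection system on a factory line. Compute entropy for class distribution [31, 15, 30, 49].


Probabilities: [31/125, 15/125, 30/125, 49/125] ≈ [0.248, 0.12, 0.24, 0.392]
H = -((31/125)·log₂(31/125) + (15/125)·log₂(15/125) + (30/125)·log₂(30/125) + (49/125)·log₂(49/125))
  = 1.8897 bits

1.8897 bits


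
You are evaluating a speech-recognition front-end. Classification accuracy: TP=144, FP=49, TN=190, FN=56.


Accuracy = (TP+TN)/(TP+TN+FP+FN)
= (144+190)/(439)
= 334/439 = 76.08%

76.08%


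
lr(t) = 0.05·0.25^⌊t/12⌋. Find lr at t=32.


n_drops = ⌊32/12⌋ = 2
lr = 0.05·0.25^2 = 0.05·0.0625 = 0.003125

0.003125


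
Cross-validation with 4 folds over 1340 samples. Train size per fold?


Fold size = 1340/4 = 335
Training per fold = 1340 - 335 = 1005

1005


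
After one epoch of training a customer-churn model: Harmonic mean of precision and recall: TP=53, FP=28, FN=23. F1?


Precision = 53/81 = 0.6543
Recall = 53/76 = 0.6974
F1 = 2·P·R/(P+R) = 2·TP/(2·TP+FP+FN) = 106/(106+28+23) = 106/157 = 0.6752

0.6752


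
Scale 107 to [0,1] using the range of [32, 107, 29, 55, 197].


min=29, max=197
(107-29)/(197-29) = 78/168 = 0.4643

0.4643


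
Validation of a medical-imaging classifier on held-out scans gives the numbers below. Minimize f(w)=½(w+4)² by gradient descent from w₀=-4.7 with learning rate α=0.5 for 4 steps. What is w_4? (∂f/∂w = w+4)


step 1: grad = -4.7+4 = -0.7; w = -4.7 - 0.5·(-0.7) = -4.35
step 2: grad = -4.35+4 = -0.35; w = -4.35 - 0.5·(-0.35) = -4.175
step 3: grad = -4.175+4 = -0.175; w = -4.175 - 0.5·(-0.175) = -4.0875
step 4: grad = -4.0875+4 = -0.0875; w = -4.0875 - 0.5·(-0.0875) = -4.04375

-4.04375


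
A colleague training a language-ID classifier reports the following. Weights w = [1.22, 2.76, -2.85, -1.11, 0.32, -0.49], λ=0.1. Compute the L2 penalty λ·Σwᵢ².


‖w‖₂² = (1.22)² + (2.76)² + (-2.85)² + (-1.11)² + (0.32)² + (-0.49)²
     = 1.4884 + 7.6176 + 8.1225 + 1.2321 + 0.1024 + 0.2401
     = 18.8031
λ·‖w‖₂² = 0.1·18.8031 = 1.88031

1.88031


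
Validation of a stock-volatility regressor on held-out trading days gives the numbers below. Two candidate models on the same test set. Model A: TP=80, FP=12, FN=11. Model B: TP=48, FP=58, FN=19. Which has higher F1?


Model A: P=80/92=0.8696, R=80/91=0.8791, F1=2PR/(P+R)=2TP/(2TP+FP+FN)=160/183=0.8743
Model B: P=48/106=0.4528, R=48/67=0.7164, F1=2PR/(P+R)=2TP/(2TP+FP+FN)=96/173=0.5549
0.8743 > 0.5549 → Model A

Model A


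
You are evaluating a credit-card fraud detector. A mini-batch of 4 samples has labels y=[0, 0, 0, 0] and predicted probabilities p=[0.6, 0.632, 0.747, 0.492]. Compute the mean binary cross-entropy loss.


L[0] = -ln(1-0.6) = -ln(0.4) = 0.9163
L[1] = -ln(1-0.632) = -ln(0.368) = 0.9997
L[2] = -ln(1-0.747) = -ln(0.253) = 1.3744
L[3] = -ln(1-0.492) = -ln(0.508) = 0.6773
mean = (0.9163 + 0.9997 + 1.3744 + 0.6773)/4 = 0.9919

0.9919


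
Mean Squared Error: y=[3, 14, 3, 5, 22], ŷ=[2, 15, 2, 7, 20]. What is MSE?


Squared errors: (3-2)²=1, (14-15)²=1, (3-2)²=1, (5-7)²=4, (22-20)²=4
Sum = 11
MSE = 11/5 = 11/5

11/5


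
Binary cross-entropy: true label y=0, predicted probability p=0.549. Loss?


BCE = -[y·ln(p) + (1-y)·ln(1-p)]
= -0 - 1·ln(1-0.549)
= -ln(0.451) = 0.7963

0.7963


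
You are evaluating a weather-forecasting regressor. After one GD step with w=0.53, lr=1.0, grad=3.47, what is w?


w_new = w - α·∇
= 0.53 - 1.0·3.47
= 0.53 - 3.47
= -2.94

-2.94


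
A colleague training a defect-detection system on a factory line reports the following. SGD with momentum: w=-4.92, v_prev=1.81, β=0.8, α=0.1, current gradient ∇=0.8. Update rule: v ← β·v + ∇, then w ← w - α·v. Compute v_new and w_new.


v_new = 0.8·1.81 + 0.8 = 1.448 + 0.8 = 2.248
w_new = -4.92 - 0.1·2.248 = -4.92 - 0.2248 = -5.1448

v_new=2.248, w_new=-5.1448


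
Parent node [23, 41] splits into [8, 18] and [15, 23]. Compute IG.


Parent = [23, 41], H_parent = 0.9422
H_left = 0.8905 (n=26), H_right = 0.9678 (n=38)
H_children = (26/64)·0.8905 + (38/64)·0.9678 = 0.9364
IG = 0.9422 - 0.9364 = 0.0058

0.0058


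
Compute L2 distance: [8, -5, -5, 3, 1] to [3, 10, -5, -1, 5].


d = √((8-3)² + (-5-10)² + (-5+ 5)² + (3+ 1)² + (1-5)²)
  = √(25 + 225 + 0 + 16 + 16)
  = √282 = 16.7929

16.7929


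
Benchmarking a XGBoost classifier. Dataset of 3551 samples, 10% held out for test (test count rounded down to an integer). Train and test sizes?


Test = ⌊3551·10/100⌋ = 355
Train = 3551 - 355 = 3196

Train: 3196, Test: 355


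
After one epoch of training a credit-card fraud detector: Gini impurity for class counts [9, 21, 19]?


Probabilities: [9/49, 21/49, 19/49] ≈ [0.1837, 0.4286, 0.3878]
Σpᵢ² = (81 + 441 + 361)/49² = 883/2401
Gini = 1 - Σpᵢ² = 1 - 883/2401 = 0.6322

0.6322


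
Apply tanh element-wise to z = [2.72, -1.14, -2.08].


tanh(2.72) = 0.9914
tanh(-1.14) = -0.8144
tanh(-2.08) = -0.9693
result = [0.9914, -0.8144, -0.9693]

[0.9914, -0.8144, -0.9693]


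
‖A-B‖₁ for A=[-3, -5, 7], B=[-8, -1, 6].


d = |-3+ 8| + |-5+ 1| + |7-6|
  = 5 + 4 + 1
  = 10

10


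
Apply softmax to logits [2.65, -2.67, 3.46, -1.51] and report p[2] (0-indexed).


Exponentials: e^2.65=14.154, e^-2.67=0.0693, e^3.46=31.817, e^-1.51=0.2209
Sum = 46.2612
Softmax = [0.306, 0.0015, 0.6878, 0.0048]
p[2] = 31.817/46.2612 = 0.6878

0.6878


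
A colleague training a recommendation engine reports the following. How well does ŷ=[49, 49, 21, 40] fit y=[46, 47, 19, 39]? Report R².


ȳ = 37.75
SS_res = Σ(y-ŷ)² = 18
SS_tot = Σ(y-ȳ)² = 506.75
R² = 1 - SS_res/SS_tot = 1 - 0.0355 = 0.9645

0.9645


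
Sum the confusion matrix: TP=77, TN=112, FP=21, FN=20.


Total = TP + TN + FP + FN
= 77 + 112 + 21 + 20
= 230
(Predicted positive: 98, predicted negative: 132)

230


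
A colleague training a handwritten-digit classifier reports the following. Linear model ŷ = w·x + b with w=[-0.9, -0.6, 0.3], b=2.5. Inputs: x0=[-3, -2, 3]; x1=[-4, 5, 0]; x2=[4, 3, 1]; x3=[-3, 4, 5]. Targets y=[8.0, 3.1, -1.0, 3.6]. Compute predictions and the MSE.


ŷ0 = (-0.9)·(-3) + (-0.6)·(-2) + (0.3)·(3) + 2.5 = 7.3
ŷ1 = (-0.9)·(-4) + (-0.6)·(5) + (0.3)·(0) + 2.5 = 3.1
ŷ2 = (-0.9)·(4) + (-0.6)·(3) + (0.3)·(1) + 2.5 = -2.6
ŷ3 = (-0.9)·(-3) + (-0.6)·(4) + (0.3)·(5) + 2.5 = 4.3
errors² = [0.49, 0.0, 2.56, 0.49]
MSE = 3.5400/4 = 0.885

0.885


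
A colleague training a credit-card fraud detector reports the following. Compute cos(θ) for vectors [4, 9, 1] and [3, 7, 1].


A·B = 4·3 + 9·7 + 1·1 = 76
‖A‖ = √98 = 9.8995, ‖B‖ = √59 = 7.6811
cos = 76/(√98·√59) = 76/√5782 = 0.9995

0.9995


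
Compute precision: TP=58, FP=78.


Precision = TP/(TP+FP)
= 58/(58+78)
= 58/136 = 42.65%

42.65%


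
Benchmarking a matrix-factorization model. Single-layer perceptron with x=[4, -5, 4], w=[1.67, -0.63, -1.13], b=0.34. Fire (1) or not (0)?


z = (4)·(1.67) + (-5)·(-0.63) + (4)·(-1.13) + 0.34
  = 5.65
step(z) = 1 (z≥0)

1


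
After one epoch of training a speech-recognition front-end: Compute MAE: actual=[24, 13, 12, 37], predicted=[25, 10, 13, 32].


Absolute errors: |24-25|=1, |13-10|=3, |12-13|=1, |37-32|=5
Sum = 10
MAE = 10/4 = 5/2

5/2


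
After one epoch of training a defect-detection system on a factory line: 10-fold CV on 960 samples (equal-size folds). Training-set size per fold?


Fold size = 960/10 = 96
Training per fold = 960 - 96 = 864

864


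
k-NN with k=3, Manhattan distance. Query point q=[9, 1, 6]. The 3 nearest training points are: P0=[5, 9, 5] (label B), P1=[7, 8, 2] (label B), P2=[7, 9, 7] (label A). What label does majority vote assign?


d(q,P0) = 13  (label B)
d(q,P1) = 13  (label B)
d(q,P2) = 11  (label A)
Votes: A=1, B=2
Majority → B

B


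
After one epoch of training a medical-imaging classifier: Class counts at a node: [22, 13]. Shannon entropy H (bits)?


Probabilities: [22/35, 13/35] ≈ [0.6286, 0.3714]
H = -((22/35)·log₂(22/35) + (13/35)·log₂(13/35))
  = 0.9518 bits

0.9518 bits


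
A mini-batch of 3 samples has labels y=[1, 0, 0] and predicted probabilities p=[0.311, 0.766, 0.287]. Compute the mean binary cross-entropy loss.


L[0] = -ln(0.311) = 1.168
L[1] = -ln(1-0.766) = -ln(0.234) = 1.4524
L[2] = -ln(1-0.287) = -ln(0.713) = 0.3383
mean = (1.168 + 1.4524 + 0.3383)/3 = 0.9862

0.9862


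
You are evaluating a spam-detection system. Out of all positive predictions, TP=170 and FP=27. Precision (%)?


Precision = TP/(TP+FP)
= 170/(170+27)
= 170/197 = 86.29%

86.29%


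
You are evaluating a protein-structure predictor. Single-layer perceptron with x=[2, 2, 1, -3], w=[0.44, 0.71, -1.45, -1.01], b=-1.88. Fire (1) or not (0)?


z = (2)·(0.44) + (2)·(0.71) + (1)·(-1.45) + (-3)·(-1.01) - 1.88
  = 2.0
step(z) = 1 (z≥0)

1


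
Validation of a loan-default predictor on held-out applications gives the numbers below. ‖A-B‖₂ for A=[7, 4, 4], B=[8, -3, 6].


d = √((7-8)² + (4+ 3)² + (4-6)²)
  = √(1 + 49 + 4)
  = √54 = 7.3485

7.3485


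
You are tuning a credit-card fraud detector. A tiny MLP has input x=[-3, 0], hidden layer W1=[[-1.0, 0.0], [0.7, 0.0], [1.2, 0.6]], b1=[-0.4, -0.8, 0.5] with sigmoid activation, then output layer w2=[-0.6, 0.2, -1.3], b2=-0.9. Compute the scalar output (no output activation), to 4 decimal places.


z1[0] = (-1.0)·(-3) + (0.0)·(0) - 0.4 = 2.6
z1[1] = (0.7)·(-3) + (0.0)·(0) - 0.8 = -2.9
z1[2] = (1.2)·(-3) + (0.6)·(0) + 0.5 = -3.1
h = sigmoid(z1) = [0.9309, 0.0522, 0.0431]
output = (-0.6)·(0.9309) + (0.2)·(0.0522) + (-1.3)·(0.0431) - 0.9 = -1.5041

-1.5041


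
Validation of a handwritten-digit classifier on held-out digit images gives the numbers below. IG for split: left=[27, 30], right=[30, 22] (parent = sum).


Parent = [57, 52], H_parent = 0.9985
H_left = 0.998 (n=57), H_right = 0.9829 (n=52)
H_children = (57/109)·0.998 + (52/109)·0.9829 = 0.9908
IG = 0.9985 - 0.9908 = 0.0077

0.0077


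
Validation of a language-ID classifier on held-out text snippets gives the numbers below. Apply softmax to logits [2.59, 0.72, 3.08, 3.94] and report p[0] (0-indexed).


Exponentials: e^2.59=13.3298, e^0.72=2.0544, e^3.08=21.7584, e^3.94=51.4186
Sum = 88.5612
Softmax = [0.1505, 0.0232, 0.2457, 0.5806]
p[0] = 13.3298/88.5612 = 0.1505

0.1505


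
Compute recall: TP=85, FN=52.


Recall = TP/(TP+FN)
= 85/(85+52)
= 85/137 = 62.04%

62.04%


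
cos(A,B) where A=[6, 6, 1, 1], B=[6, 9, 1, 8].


A·B = 6·6 + 6·9 + 1·1 + 1·8 = 99
‖A‖ = √74 = 8.6023, ‖B‖ = √182 = 13.4907
cos = 99/(√74·√182) = 99/√13468 = 0.8531

0.8531


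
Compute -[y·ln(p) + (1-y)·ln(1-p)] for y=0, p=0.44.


BCE = -[y·ln(p) + (1-y)·ln(1-p)]
= -0 - 1·ln(1-0.44)
= -ln(0.56) = 0.5798

0.5798


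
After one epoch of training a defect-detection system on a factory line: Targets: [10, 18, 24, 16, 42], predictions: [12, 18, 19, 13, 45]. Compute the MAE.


Absolute errors: |10-12|=2, |18-18|=0, |24-19|=5, |16-13|=3, |42-45|=3
Sum = 13
MAE = 13/5 = 13/5

13/5


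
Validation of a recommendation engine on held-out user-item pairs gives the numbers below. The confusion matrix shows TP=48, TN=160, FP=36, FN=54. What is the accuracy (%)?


Accuracy = (TP+TN)/(TP+TN+FP+FN)
= (48+160)/(298)
= 208/298 = 69.8%

69.8%


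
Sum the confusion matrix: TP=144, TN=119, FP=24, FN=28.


Total = TP + TN + FP + FN
= 144 + 119 + 24 + 28
= 315
(Predicted positive: 168, predicted negative: 147)

315


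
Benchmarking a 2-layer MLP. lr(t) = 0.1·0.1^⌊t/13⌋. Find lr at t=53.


n_drops = ⌊53/13⌋ = 4
lr = 0.1·0.1^4 = 0.1·0.0001 = 0.00001

0.00001


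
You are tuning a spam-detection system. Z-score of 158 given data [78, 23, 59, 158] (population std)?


μ = 79.5, σ = 49.4394
z = (158 - 79.5)/49.4394 = 1.5878

1.5878


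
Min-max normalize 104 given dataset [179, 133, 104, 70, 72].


min=70, max=179
(104-70)/(179-70) = 34/109 = 0.3119

0.3119


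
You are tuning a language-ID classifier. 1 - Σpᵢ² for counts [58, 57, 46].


Probabilities: [58/161, 57/161, 46/161] ≈ [0.3602, 0.354, 0.2857]
Σpᵢ² = (3364 + 3249 + 2116)/161² = 8729/25921
Gini = 1 - Σpᵢ² = 1 - 8729/25921 = 0.6632

0.6632


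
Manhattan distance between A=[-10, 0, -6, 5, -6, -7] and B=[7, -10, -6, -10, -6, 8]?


d = |-10-7| + |0+ 10| + |-6+ 6| + |5+ 10| + |-6+ 6| + |-7-8|
  = 17 + 10 + 0 + 15 + 0 + 15
  = 57

57


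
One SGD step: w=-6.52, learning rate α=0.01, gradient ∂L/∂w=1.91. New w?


w_new = w - α·∇
= -6.52 - 0.01·1.91
= -6.52 - 0.0191
= -6.5391

-6.5391


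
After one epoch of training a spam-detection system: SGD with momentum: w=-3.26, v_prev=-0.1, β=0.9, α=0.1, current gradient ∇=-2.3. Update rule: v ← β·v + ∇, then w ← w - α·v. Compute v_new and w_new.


v_new = 0.9·-0.1 - 2.3 = -0.09 - 2.3 = -2.39
w_new = -3.26 - 0.1·-2.39 = -3.26 + 0.239 = -3.021

v_new=-2.39, w_new=-3.021


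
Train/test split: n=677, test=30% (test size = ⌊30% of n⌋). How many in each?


Test = ⌊677·30/100⌋ = 203
Train = 677 - 203 = 474

Train: 474, Test: 203


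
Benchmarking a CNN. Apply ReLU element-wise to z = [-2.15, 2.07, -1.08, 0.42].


ReLU(-2.15) = max(0, -2.15) = 0.0
ReLU(2.07) = max(0, 2.07) = 2.07
ReLU(-1.08) = max(0, -1.08) = 0.0
ReLU(0.42) = max(0, 0.42) = 0.42
result = [0.0, 2.07, 0.0, 0.42]

[0.0, 2.07, 0.0, 0.42]


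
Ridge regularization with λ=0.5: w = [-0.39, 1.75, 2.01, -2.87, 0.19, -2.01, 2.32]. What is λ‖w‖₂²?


‖w‖₂² = (-0.39)² + (1.75)² + (2.01)² + (-2.87)² + (0.19)² + (-2.01)² + (2.32)²
     = 0.1521 + 3.0625 + 4.0401 + 8.2369 + 0.0361 + 4.0401 + 5.3824
     = 24.9502
λ·‖w‖₂² = 0.5·24.9502 = 12.4751

12.4751


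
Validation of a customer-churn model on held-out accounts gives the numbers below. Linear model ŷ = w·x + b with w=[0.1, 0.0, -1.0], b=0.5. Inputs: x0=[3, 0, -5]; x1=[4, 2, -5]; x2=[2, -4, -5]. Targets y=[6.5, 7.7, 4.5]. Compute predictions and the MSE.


ŷ0 = (0.1)·(3) + (0.0)·(0) + (-1.0)·(-5) + 0.5 = 5.8
ŷ1 = (0.1)·(4) + (0.0)·(2) + (-1.0)·(-5) + 0.5 = 5.9
ŷ2 = (0.1)·(2) + (0.0)·(-4) + (-1.0)·(-5) + 0.5 = 5.7
errors² = [0.49, 3.24, 1.44]
MSE = 5.1700/3 = 1.7233

1.7233


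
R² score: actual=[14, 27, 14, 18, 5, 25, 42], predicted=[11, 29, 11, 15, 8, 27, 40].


ȳ = 20.7143
SS_res = Σ(y-ŷ)² = 48
SS_tot = Σ(y-ȳ)² = 855.43
R² = 1 - SS_res/SS_tot = 1 - 0.0561 = 0.9439

0.9439


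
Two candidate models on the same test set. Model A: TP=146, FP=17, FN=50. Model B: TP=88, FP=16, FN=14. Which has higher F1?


Model A: P=146/163=0.8957, R=146/196=0.7449, F1=2PR/(P+R)=2TP/(2TP+FP+FN)=292/359=0.8134
Model B: P=88/104=0.8462, R=88/102=0.8627, F1=2PR/(P+R)=2TP/(2TP+FP+FN)=176/206=0.8544
0.8134 < 0.8544 → Model B

Model B


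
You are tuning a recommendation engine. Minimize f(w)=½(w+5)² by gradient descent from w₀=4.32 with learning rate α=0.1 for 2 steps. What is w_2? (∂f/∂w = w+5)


step 1: grad = 4.32+5 = 9.32; w = 4.32 - 0.1·(9.32) = 3.388
step 2: grad = 3.388+5 = 8.388; w = 3.388 - 0.1·(8.388) = 2.5492

2.5492


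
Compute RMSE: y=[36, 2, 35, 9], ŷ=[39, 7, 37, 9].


MSE = 38/4 = 9.5
RMSE = √(38/4) = 3.0822

3.0822


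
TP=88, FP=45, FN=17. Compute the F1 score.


Precision = 88/133 = 0.6617
Recall = 88/105 = 0.8381
F1 = 2·P·R/(P+R) = 2·TP/(2·TP+FP+FN) = 176/(176+45+17) = 176/238 = 0.7395

0.7395


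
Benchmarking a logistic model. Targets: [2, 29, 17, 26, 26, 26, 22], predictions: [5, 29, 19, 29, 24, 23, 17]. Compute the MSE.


Squared errors: (2-5)²=9, (29-29)²=0, (17-19)²=4, (26-29)²=9, (26-24)²=4, (26-23)²=9, (22-17)²=25
Sum = 60
MSE = 60/7 = 60/7

60/7


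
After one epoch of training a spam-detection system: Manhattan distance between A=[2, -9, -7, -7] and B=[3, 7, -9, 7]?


d = |2-3| + |-9-7| + |-7+ 9| + |-7-7|
  = 1 + 16 + 2 + 14
  = 33

33


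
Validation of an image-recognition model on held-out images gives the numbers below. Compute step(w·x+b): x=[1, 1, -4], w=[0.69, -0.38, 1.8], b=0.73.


z = (1)·(0.69) + (1)·(-0.38) + (-4)·(1.8) + 0.73
  = -6.16
step(z) = 0 (z<0)

0


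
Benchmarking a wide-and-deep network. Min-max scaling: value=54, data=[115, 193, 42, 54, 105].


min=42, max=193
(54-42)/(193-42) = 12/151 = 0.0795

0.0795
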